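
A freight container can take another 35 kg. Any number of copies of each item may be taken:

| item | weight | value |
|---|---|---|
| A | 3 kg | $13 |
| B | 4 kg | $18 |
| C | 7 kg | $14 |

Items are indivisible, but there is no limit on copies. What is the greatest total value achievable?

Best value-per-unit is B at 18/4; filling with it alone gives 8×18 = 144.
Optimal mix: 1×A + 8×B → weight 35, value 157.

$157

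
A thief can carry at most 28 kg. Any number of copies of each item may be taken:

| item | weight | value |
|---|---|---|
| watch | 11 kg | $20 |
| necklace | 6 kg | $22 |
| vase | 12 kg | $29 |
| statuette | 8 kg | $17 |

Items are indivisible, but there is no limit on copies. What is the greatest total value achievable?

Best value-per-unit is necklace at 22/6, and filling with it alone uses weight 4×6=24. No mix of the others beats 4×22 = 88.

$88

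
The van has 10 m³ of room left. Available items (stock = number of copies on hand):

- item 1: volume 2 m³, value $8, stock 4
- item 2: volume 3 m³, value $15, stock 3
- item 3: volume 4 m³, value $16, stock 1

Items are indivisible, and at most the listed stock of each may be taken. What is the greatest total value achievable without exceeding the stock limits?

$46

Best selections within volume 10 and stock limits:
- 2×item 2 + 1×item 3: volume 10, value 46
- 2×item 1 + 2×item 2: volume 10, value 46
Best: $46.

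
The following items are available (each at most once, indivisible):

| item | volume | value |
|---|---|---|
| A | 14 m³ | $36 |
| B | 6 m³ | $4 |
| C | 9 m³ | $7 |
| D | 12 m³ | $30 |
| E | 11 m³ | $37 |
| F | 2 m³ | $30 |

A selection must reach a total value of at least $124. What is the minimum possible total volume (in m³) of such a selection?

Subsets with value ≥ 124, sorted by total volume:
- A+D+E+F: volume 39, value 133
- A+B+D+E+F: volume 45, value 137
- A+C+D+E+F: volume 48, value 140
- A+B+C+D+E+F: volume 54, value 144
Minimum volume: 39 m³.

39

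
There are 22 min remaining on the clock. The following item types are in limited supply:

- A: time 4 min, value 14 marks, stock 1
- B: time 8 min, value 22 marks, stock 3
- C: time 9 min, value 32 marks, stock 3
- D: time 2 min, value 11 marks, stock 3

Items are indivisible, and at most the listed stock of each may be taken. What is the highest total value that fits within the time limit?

86 marks

Best selections within time 22 and stock limits:
- 2×C + 2×D: time 22, value 86
- 1×A + 1×C + 3×D: time 19, value 79
- 1×A + 2×C: time 22, value 78
- 2×B + 3×D: time 22, value 77
Best: 86 marks.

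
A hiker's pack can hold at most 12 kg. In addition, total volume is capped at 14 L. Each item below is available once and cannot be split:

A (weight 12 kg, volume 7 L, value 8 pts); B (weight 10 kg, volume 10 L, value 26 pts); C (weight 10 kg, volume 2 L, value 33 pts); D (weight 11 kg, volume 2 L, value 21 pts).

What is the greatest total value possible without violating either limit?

Feasible sets respecting both limits:
- C: weight 10, volume 2, value 33
- B: weight 10, volume 10, value 26
- D: weight 11, volume 2, value 21
- A: weight 12, volume 7, value 8
Best: 33 pts.

33 pts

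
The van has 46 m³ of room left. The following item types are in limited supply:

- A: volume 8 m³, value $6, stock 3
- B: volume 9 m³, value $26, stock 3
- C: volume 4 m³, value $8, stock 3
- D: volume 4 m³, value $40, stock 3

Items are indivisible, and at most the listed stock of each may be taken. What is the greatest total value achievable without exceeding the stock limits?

Top feasible selections:
- 3×B + 1×C + 3×D: volume 43, value 206
- 3×B + 3×D: volume 39, value 198
Best: $206.

$206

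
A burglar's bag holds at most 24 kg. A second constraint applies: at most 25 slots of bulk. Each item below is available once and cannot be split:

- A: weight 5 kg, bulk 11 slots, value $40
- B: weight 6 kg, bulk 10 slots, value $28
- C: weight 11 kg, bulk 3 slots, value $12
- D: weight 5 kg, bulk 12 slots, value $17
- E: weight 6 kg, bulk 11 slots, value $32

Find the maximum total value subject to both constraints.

$84

Feasible sets respecting both limits:
- A+C+E: weight 22, bulk 25, value 84
- A+B+C: weight 22, bulk 24, value 80
- A+E: weight 11, bulk 22, value 72
Best: $84.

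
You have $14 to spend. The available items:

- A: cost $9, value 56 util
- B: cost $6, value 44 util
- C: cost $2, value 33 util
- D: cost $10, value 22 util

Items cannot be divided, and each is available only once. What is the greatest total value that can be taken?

89 util

Check high-value combinations within $14:
- A+C: cost 9+2=11, value 56+33=89
- B+C: cost 6+2=8, value 44+33=77
- A: cost 9, value 56
Best: 89 util.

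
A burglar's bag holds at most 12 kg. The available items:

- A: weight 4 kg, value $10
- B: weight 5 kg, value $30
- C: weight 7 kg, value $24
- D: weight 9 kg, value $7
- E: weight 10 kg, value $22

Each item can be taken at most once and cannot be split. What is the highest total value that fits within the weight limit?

This is a 0/1 knapsack; check combinations near the capacity.
- B+C: weight 5+7=12, value 30+24=54
- A+B: weight 4+5=9, value 10+30=40
- A+C: weight 4+7=11, value 10+24=34
- B: weight 5, value 30
- C: weight 7, value 24
Best: $54.

$54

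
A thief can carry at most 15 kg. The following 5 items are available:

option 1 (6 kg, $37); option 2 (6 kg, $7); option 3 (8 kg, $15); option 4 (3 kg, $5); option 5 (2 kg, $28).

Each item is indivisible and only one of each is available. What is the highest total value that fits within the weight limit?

$72

This is a 0/1 knapsack; check combinations near the capacity.
- option 1+option 2+option 5: weight 6+6+2=14, value 37+7+28=72
- option 1+option 4+option 5: weight 6+3+2=11, value 37+5+28=70
- option 1+option 5: weight 6+2=8, value 37+28=65
- option 1+option 3: weight 6+8=14, value 37+15=52
Best: $72.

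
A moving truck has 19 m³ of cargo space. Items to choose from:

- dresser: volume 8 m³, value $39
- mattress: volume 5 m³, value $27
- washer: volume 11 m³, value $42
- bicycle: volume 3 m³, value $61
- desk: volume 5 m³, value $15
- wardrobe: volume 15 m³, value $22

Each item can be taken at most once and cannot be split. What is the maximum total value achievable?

$130

This is a 0/1 knapsack; check combinations near the capacity.
- mattress+washer+bicycle: volume 5+11+3=19, value 27+42+61=130
- dresser+mattress+bicycle: volume 8+5+3=16, value 39+27+61=127
- washer+bicycle+desk: volume 11+3+5=19, value 42+61+15=118
Best: $130.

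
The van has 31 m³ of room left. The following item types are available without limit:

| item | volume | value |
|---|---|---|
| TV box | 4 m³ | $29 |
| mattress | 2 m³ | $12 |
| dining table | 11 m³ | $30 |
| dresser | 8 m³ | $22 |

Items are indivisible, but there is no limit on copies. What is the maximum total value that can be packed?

$215

Best value-per-unit is TV box at 29/4; filling with it alone gives 7×29 = 203.
Optimal mix: 7×TV box + 1×mattress → volume 30, value 215.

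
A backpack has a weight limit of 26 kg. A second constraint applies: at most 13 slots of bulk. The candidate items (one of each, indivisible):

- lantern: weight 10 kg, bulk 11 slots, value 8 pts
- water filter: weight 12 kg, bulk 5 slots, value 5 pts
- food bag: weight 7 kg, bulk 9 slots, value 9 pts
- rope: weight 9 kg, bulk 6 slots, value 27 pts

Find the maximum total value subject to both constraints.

32 pts

Feasible sets respecting both limits:
- water filter+rope: weight 21, bulk 11, value 32
- rope: weight 9, bulk 6, value 27
- food bag: weight 7, bulk 9, value 9
- lantern: weight 10, bulk 11, value 8
Best: 32 pts.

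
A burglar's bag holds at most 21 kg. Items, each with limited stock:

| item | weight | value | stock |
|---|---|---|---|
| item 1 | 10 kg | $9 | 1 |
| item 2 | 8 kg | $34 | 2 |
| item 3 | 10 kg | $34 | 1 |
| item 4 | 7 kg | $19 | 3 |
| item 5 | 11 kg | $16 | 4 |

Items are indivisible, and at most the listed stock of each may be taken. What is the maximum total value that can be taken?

$68

Top feasible selections:
- 2×item 2: weight 16, value 68
- 1×item 2 + 1×item 3: weight 18, value 68
Best: $68.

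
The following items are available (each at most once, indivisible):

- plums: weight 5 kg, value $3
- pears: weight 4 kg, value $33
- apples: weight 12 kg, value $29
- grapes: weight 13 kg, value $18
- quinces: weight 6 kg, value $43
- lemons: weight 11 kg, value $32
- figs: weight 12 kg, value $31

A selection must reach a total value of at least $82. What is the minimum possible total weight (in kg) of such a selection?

Subsets with value ≥ 82, sorted by total weight:
- pears+quinces+lemons: weight 21, value 108
- pears+quinces+figs: weight 22, value 107
- pears+apples+quinces: weight 22, value 105
Minimum weight: 21 kg.

21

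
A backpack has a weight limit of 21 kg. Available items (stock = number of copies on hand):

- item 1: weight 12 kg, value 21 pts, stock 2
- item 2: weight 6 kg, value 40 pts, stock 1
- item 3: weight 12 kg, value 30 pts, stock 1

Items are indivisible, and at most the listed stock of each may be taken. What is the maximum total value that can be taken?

Best selections within weight 21 and stock limits:
- 1×item 2 + 1×item 3: weight 18, value 70
- 1×item 1 + 1×item 2: weight 18, value 61
- 1×item 2: weight 6, value 40
Best: 70 pts.

70 pts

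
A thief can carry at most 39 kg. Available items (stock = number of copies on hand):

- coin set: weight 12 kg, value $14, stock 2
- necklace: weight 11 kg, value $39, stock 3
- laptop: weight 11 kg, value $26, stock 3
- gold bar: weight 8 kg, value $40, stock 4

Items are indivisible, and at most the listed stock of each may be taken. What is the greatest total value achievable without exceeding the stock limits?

$160

Best selections within weight 39 and stock limits:
- 4×gold bar: weight 32, value 160
- 1×necklace + 3×gold bar: weight 35, value 159
- 2×necklace + 2×gold bar: weight 38, value 158
- 1×laptop + 3×gold bar: weight 35, value 146
Best: $160.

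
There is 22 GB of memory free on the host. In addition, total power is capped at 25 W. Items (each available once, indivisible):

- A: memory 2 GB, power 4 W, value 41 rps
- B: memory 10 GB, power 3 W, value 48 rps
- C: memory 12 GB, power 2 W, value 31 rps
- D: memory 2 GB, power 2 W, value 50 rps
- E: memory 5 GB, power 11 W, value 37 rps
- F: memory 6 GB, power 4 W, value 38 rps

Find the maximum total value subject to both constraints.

Feasible sets respecting both limits:
- A+B+D+F: memory 20, power 13, value 177
- A+B+D+E: memory 19, power 20, value 176
- A+D+E+F: memory 15, power 21, value 166
Best: 177 rps.

177 rps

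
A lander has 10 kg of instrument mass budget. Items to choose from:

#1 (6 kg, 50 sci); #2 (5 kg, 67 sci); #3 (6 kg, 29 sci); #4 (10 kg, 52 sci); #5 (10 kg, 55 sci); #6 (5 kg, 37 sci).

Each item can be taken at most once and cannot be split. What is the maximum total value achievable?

This is a 0/1 knapsack; check combinations near the capacity.
- #2+#6: mass 5+5=10, value 67+37=104
- #2: mass 5, value 67
- #5: mass 10, value 55
- #4: mass 10, value 52
- #1: mass 6, value 50
Best: 104 sci.

104 sci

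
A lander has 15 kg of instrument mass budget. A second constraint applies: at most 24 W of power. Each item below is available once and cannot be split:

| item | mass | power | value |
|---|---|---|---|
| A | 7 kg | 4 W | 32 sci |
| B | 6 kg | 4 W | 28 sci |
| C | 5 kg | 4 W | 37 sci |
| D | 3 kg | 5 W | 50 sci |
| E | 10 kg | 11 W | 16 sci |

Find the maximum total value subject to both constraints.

119 sci

Feasible sets respecting both limits:
- A+C+D: mass 15, power 13, value 119
- B+C+D: mass 14, power 13, value 115
- C+D: mass 8, power 9, value 87
Best: 119 sci.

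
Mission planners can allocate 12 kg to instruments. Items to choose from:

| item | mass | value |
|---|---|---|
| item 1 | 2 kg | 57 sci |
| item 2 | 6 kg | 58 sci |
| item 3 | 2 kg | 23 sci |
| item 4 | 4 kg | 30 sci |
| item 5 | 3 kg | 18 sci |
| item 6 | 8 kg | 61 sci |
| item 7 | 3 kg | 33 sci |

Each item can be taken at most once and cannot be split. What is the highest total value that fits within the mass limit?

Check high-value combinations within 12 kg:
- item 1+item 2+item 7: mass 2+6+3=11, value 57+58+33=148
- item 1+item 2+item 4: mass 2+6+4=12, value 57+58+30=145
- item 1+item 3+item 4+item 7: mass 2+2+4+3=11, value 57+23+30+33=143
Best: 148 sci.

148 sci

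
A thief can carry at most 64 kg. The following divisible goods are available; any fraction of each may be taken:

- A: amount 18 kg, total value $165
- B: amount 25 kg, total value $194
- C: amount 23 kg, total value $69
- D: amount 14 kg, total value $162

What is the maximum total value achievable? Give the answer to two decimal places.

Take in order of value per unit:
- D (162/14 per unit): all 14 → value 162, running total 162.00
- A (165/18 per unit): all 18 → value 165, running total 327.00
- B (194/25 per unit): all 25 → value 194, running total 521.00
- C (69/23 per unit): 7 of 23 → value 7×69/23 = 21.0000, running total 542.00
Total 542.00.

542.00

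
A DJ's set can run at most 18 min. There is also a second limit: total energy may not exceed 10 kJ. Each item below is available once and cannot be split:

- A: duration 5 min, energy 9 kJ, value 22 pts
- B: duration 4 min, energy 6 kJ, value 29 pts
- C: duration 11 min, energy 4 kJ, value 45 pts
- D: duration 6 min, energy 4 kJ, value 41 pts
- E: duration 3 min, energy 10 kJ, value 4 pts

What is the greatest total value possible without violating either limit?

Feasible sets respecting both limits:
- C+D: duration 17, energy 8, value 86
- B+C: duration 15, energy 10, value 74
- B+D: duration 10, energy 10, value 70
- C: duration 11, energy 4, value 45
Best: 86 pts.

86 pts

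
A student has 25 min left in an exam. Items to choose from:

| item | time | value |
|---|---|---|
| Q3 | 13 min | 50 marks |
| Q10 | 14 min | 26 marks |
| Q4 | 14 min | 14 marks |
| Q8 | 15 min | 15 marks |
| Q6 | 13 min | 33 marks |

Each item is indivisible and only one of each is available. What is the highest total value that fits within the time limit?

50 marks

Check high-value combinations within 25 min:
- Q3: time 13, value 50
- Q6: time 13, value 33
- Q10: time 14, value 26
- Q8: time 15, value 15
Best: 50 marks.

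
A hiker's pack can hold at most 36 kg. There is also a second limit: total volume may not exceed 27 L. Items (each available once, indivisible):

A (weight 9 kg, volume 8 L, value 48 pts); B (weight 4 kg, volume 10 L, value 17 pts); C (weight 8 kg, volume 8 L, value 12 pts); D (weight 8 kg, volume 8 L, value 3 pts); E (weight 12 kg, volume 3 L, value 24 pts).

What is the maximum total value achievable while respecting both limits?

Feasible sets respecting both limits:
- A+B+E: weight 25, volume 21, value 89
- A+C+E: weight 29, volume 19, value 84
- A+B+C: weight 21, volume 26, value 77
- A+D+E: weight 29, volume 19, value 75
Best: 89 pts.

89 pts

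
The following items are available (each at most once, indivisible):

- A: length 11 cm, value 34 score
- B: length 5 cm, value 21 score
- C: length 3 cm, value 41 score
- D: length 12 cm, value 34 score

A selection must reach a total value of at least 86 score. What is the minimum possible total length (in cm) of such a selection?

19

Subsets with value ≥ 86, sorted by total length:
- A+B+C: length 19, value 96
- B+C+D: length 20, value 96
- A+C+D: length 26, value 109
- A+B+D: length 28, value 89
Minimum length: 19 cm.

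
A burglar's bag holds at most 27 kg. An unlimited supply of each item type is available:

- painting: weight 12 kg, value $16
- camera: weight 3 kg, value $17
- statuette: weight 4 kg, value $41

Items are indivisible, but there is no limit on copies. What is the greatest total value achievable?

$263

Best value-per-unit is statuette at 41/4; filling with it alone gives 6×41 = 246.
Optimal mix: 1×camera + 6×statuette → weight 27, value 263.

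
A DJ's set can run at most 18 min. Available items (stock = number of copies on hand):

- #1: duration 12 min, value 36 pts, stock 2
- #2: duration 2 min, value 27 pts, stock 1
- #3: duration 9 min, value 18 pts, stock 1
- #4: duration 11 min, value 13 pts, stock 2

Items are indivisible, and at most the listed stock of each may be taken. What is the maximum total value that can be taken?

63 pts

Top feasible selections:
- 1×#1 + 1×#2: duration 14, value 63
- 1×#2 + 1×#3: duration 11, value 45
Best: 63 pts.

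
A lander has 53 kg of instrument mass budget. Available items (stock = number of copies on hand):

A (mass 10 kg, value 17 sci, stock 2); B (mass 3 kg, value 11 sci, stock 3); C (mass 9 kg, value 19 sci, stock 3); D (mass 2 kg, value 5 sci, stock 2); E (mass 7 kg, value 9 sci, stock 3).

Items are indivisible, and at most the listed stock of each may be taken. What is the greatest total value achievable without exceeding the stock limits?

Top feasible selections:
- 1×A + 3×B + 3×C + 2×D: mass 50, value 117
- 1×A + 3×B + 3×C + 1×E: mass 53, value 116
- 2×A + 3×B + 2×C + 2×D: mass 51, value 115
- 3×B + 3×C + 1×D + 2×E: mass 52, value 113
Best: 117 sci.

117 sci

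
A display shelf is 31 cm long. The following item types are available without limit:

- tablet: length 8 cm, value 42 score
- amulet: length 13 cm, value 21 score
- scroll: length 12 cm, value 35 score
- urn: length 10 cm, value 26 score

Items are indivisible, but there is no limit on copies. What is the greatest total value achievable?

Best value-per-unit is tablet at 42/8, and filling with it alone uses length 3×8=24. No mix of the others beats 3×42 = 126.

126 score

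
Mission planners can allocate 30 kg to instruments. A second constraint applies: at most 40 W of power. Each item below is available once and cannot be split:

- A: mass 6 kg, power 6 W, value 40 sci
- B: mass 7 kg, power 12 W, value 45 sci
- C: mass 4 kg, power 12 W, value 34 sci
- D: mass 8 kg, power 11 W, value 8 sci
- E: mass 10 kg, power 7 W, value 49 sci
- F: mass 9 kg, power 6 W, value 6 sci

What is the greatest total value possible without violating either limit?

168 sci

Feasible sets respecting both limits:
- A+B+C+E: mass 27, power 37, value 168
- A+B+E: mass 23, power 25, value 134
- B+C+E+F: mass 30, power 37, value 134
Best: 168 sci.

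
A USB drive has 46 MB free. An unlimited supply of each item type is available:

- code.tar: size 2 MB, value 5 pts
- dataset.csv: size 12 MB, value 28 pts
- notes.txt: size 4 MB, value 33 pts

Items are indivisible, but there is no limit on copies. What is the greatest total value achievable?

Best value-per-unit is notes.txt at 33/4; filling with it alone gives 11×33 = 363.
Optimal mix: 1×code.tar + 11×notes.txt → size 46, value 368.

368 pts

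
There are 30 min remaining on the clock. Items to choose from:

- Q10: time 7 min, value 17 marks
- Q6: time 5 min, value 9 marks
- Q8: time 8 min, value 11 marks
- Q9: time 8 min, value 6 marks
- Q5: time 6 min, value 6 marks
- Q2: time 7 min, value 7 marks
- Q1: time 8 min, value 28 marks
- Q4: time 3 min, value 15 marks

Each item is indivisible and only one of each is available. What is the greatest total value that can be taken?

76 marks

Check high-value combinations within 30 min:
- Q10+Q6+Q2+Q1+Q4: time 7+5+7+8+3=30, value 17+9+7+28+15=76
- Q10+Q6+Q5+Q1+Q4: time 7+5+6+8+3=29, value 17+9+6+28+15=75
- Q10+Q8+Q1+Q4: time 7+8+8+3=26, value 17+11+28+15=71
- Q10+Q6+Q1+Q4: time 7+5+8+3=23, value 17+9+28+15=69
- Q6+Q8+Q5+Q1+Q4: time 5+8+6+8+3=30, value 9+11+6+28+15=69
Best: 76 marks.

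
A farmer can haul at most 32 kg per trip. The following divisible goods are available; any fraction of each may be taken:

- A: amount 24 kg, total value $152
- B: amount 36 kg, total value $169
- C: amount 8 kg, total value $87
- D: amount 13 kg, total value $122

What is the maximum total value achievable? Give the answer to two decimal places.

278.67

Take in order of value per unit:
- C (87/8 per unit): all 8 → value 87, running total 87.00
- D (122/13 per unit): all 13 → value 122, running total 209.00
- A (152/24 per unit): 11 of 24 → value 11×152/24 = 69.6667, running total 278.67
Total 278.67.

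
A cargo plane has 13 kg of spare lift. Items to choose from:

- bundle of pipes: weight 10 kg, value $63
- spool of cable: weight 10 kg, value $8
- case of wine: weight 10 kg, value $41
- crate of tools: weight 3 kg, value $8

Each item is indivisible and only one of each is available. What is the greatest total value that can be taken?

Check high-value combinations within 13 kg:
- bundle of pipes+crate of tools: weight 10+3=13, value 63+8=71
- bundle of pipes: weight 10, value 63
- case of wine+crate of tools: weight 10+3=13, value 41+8=49
Best: $71.

$71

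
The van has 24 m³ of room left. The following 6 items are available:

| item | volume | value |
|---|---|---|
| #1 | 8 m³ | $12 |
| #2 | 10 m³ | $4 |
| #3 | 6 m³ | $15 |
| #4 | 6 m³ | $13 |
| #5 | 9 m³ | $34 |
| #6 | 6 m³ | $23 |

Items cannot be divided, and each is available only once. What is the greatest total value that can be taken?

$72

Check high-value combinations within 24 m³:
- #3+#5+#6: volume 6+9+6=21, value 15+34+23=72
- #4+#5+#6: volume 6+9+6=21, value 13+34+23=70
- #1+#5+#6: volume 8+9+6=23, value 12+34+23=69
Best: $72.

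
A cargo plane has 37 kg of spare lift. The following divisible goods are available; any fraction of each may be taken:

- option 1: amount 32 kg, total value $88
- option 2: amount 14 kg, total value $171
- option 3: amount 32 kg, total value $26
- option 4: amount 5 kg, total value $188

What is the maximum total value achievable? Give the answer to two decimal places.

Take in order of value per unit:
- option 4 (188/5 per unit): all 5 → value 188, running total 188.00
- option 2 (171/14 per unit): all 14 → value 171, running total 359.00
- option 1 (88/32 per unit): 18 of 32 → value 18×88/32 = 49.5000, running total 408.50
Total 408.50.

408.50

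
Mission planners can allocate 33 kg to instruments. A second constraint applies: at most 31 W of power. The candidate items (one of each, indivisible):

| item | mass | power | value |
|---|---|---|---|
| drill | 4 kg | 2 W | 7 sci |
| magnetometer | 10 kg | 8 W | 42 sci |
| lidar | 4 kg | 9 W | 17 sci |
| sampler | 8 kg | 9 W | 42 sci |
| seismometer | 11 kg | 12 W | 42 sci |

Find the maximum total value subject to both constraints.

133 sci

Feasible sets respecting both limits:
- drill+magnetometer+sampler+seismometer: mass 33, power 31, value 133
- magnetometer+sampler+seismometer: mass 29, power 29, value 126
- drill+magnetometer+lidar+sampler: mass 26, power 28, value 108
- drill+magnetometer+lidar+seismometer: mass 29, power 31, value 108
Best: 133 sci.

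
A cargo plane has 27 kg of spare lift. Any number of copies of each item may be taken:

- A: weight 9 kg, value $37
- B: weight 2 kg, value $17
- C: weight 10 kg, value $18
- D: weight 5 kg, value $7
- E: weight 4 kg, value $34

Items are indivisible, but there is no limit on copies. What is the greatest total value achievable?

Best value-per-unit is B at 17/2, and filling with it alone uses weight 13×2=26. No mix of the others beats 13×17 = 221.

$221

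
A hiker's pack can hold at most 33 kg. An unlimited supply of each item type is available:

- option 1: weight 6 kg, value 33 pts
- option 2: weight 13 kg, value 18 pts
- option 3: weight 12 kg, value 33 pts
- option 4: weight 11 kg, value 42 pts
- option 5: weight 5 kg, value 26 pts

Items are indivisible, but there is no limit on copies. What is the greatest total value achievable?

Best value-per-unit is option 1 at 33/6; filling with it alone gives 5×33 = 165.
Optimal mix: 3×option 1 + 3×option 5 → weight 33, value 177.

177 pts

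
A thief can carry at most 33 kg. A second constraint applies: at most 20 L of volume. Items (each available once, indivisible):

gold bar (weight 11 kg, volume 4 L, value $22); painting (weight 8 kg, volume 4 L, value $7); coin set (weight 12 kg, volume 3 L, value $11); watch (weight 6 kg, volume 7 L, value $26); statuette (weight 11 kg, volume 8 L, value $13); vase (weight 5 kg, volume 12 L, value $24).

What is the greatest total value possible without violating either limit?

Feasible sets respecting both limits:
- gold bar+watch+statuette: weight 28, volume 19, value 61
- gold bar+coin set+watch: weight 29, volume 14, value 59
- gold bar+coin set+vase: weight 28, volume 19, value 57
- gold bar+painting+watch: weight 25, volume 15, value 55
Best: $61.

$61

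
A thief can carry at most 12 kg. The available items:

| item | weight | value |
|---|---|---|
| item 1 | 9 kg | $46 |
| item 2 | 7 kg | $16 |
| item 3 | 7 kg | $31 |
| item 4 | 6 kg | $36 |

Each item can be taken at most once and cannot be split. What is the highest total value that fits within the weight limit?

$46

This is a 0/1 knapsack; check combinations near the capacity.
- item 1: weight 9, value 46
- item 4: weight 6, value 36
- item 3: weight 7, value 31
- item 2: weight 7, value 16
Best: $46.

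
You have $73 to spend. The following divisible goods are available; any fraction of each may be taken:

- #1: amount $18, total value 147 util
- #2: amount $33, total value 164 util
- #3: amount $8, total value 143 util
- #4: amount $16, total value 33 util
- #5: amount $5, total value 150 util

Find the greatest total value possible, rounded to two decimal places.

622.56

Take in order of value per unit:
- #5 (150/5 per unit): all 5 → value 150, running total 150.00
- #3 (143/8 per unit): all 8 → value 143, running total 293.00
- #1 (147/18 per unit): all 18 → value 147, running total 440.00
- #2 (164/33 per unit): all 33 → value 164, running total 604.00
- #4 (33/16 per unit): 9 of 16 → value 9×33/16 = 18.5625, running total 622.56
Total 622.56.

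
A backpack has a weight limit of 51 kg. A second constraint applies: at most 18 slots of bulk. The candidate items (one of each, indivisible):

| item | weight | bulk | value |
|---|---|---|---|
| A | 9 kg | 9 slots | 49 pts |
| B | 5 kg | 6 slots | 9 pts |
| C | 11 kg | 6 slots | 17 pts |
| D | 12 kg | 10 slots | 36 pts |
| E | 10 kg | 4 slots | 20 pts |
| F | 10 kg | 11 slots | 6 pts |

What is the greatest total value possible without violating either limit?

69 pts

Feasible sets respecting both limits:
- A+E: weight 19, bulk 13, value 69
- A+C: weight 20, bulk 15, value 66
- A+B: weight 14, bulk 15, value 58
- D+E: weight 22, bulk 14, value 56
Best: 69 pts.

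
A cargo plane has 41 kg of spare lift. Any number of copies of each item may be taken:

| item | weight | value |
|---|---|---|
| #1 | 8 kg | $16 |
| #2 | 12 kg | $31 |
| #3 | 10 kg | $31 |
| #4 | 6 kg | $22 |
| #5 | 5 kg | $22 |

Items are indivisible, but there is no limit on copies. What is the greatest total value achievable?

$176

Best value-per-unit is #5 at 22/5; filling with it alone gives 8×22 = 176.
Optimal mix: 1×#4 + 7×#5 → weight 41, value 176.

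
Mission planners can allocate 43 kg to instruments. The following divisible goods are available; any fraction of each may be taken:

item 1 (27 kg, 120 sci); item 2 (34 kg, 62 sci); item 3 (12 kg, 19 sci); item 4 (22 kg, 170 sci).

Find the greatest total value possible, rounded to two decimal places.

263.33

Take in order of value per unit:
- item 4 (170/22 per unit): all 22 → value 170, running total 170.00
- item 1 (120/27 per unit): 21 of 27 → value 21×120/27 = 93.3333, running total 263.33
Total 263.33.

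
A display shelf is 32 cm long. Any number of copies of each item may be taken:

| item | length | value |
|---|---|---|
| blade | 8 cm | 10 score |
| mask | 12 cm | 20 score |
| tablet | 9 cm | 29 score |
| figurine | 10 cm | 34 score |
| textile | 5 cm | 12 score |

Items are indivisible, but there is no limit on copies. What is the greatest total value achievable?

102 score

Best value-per-unit is figurine at 34/10, and filling with it alone uses length 3×10=30. No mix of the others beats 3×34 = 102.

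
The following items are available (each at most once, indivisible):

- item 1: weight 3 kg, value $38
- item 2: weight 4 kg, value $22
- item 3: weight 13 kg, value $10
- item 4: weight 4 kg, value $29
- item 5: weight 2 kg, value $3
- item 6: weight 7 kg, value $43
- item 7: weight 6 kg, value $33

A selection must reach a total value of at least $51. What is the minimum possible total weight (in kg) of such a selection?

Subsets with value ≥ 51, sorted by total weight:
- item 1+item 4: weight 7, value 67
- item 1+item 2: weight 7, value 60
Minimum weight: 7 kg.

7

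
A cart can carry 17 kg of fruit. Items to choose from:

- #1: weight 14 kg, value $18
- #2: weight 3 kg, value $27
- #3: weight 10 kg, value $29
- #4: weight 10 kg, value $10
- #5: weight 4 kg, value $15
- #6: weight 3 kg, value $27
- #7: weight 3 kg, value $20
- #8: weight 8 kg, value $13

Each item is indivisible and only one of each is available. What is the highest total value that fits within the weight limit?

Check high-value combinations within 17 kg:
- #2+#5+#6+#7: weight 3+4+3+3=13, value 27+15+27+20=89
- #2+#6+#7+#8: weight 3+3+3+8=17, value 27+27+20+13=87
- #2+#3+#6: weight 3+10+3=16, value 27+29+27=83
Best: $89.

$89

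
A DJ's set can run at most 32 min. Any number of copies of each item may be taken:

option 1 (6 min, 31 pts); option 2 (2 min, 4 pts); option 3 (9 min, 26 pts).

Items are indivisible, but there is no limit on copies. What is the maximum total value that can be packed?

159 pts

Best value-per-unit is option 1 at 31/6; filling with it alone gives 5×31 = 155.
Optimal mix: 5×option 1 + 1×option 2 → duration 32, value 159.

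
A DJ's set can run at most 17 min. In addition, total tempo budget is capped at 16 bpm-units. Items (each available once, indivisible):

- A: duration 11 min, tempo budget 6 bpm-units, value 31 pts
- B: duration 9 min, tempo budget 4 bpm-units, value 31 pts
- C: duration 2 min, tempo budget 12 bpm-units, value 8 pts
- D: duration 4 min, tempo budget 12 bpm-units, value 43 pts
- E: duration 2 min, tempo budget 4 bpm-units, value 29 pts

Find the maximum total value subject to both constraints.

74 pts

Feasible sets respecting both limits:
- B+D: duration 13, tempo budget 16, value 74
- D+E: duration 6, tempo budget 16, value 72
- A+E: duration 13, tempo budget 10, value 60
- B+E: duration 11, tempo budget 8, value 60
Best: 74 pts.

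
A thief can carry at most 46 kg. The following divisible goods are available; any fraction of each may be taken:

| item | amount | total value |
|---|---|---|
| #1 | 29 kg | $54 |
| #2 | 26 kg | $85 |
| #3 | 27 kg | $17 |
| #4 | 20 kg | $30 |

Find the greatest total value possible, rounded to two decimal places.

122.24

Take in order of value per unit:
- #2 (85/26 per unit): all 26 → value 85, running total 85.00
- #1 (54/29 per unit): 20 of 29 → value 20×54/29 = 37.2414, running total 122.24
Total 122.24.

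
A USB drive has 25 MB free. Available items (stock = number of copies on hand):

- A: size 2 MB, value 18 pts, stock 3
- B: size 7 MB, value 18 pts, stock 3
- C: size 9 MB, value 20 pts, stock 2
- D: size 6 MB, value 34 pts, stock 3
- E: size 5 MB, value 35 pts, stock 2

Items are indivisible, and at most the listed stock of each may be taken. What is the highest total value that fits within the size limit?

158 pts

Top feasible selections:
- 3×A + 1×D + 2×E: size 22, value 158
- 3×A + 2×D + 1×E: size 23, value 157
Best: 158 pts.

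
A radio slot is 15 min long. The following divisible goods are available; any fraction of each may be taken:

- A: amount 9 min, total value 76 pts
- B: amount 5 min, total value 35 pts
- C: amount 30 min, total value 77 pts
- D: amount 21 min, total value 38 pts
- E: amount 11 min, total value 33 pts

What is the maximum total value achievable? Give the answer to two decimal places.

Take in order of value per unit:
- A (76/9 per unit): all 9 → value 76, running total 76.00
- B (35/5 per unit): all 5 → value 35, running total 111.00
- E (33/11 per unit): 1 of 11 → value 1×33/11 = 3.0000, running total 114.00
Total 114.00.

114.00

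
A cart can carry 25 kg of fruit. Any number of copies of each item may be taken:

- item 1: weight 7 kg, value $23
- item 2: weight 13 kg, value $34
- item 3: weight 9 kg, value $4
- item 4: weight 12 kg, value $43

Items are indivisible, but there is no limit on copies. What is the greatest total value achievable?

$86

Best value-per-unit is item 4 at 43/12, and filling with it alone uses weight 2×12=24. No mix of the others beats 2×43 = 86.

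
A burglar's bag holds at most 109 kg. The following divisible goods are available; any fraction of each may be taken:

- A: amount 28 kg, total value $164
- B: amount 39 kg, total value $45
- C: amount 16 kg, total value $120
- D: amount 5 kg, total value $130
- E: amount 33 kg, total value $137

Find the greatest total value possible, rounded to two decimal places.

Take in order of value per unit:
- D (130/5 per unit): all 5 → value 130, running total 130.00
- C (120/16 per unit): all 16 → value 120, running total 250.00
- A (164/28 per unit): all 28 → value 164, running total 414.00
- E (137/33 per unit): all 33 → value 137, running total 551.00
- B (45/39 per unit): 27 of 39 → value 27×45/39 = 31.1538, running total 582.15
Total 582.15.

582.15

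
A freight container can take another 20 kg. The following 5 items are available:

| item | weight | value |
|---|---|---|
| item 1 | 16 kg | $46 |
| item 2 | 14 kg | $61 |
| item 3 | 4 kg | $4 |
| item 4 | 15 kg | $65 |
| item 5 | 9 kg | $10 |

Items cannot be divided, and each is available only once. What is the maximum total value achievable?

Check high-value combinations within 20 kg:
- item 3+item 4: weight 4+15=19, value 4+65=69
- item 4: weight 15, value 65
- item 2+item 3: weight 14+4=18, value 61+4=65
Best: $69.

$69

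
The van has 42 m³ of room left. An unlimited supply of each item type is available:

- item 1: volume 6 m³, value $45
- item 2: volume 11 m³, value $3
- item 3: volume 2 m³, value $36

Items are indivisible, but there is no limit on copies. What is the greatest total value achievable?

Best value-per-unit is item 3 at 36/2, and filling with it alone uses volume 21×2=42. No mix of the others beats 21×36 = 756.

$756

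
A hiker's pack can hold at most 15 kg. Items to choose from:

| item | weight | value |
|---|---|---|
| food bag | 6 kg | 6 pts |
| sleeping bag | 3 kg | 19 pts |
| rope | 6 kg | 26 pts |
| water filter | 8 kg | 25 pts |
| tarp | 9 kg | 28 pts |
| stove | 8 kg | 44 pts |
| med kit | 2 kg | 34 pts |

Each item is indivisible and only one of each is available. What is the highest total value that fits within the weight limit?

Check high-value combinations within 15 kg:
- sleeping bag+stove+med kit: weight 3+8+2=13, value 19+44+34=97
- sleeping bag+tarp+med kit: weight 3+9+2=14, value 19+28+34=81
- sleeping bag+rope+med kit: weight 3+6+2=11, value 19+26+34=79
Best: 97 pts.

97 pts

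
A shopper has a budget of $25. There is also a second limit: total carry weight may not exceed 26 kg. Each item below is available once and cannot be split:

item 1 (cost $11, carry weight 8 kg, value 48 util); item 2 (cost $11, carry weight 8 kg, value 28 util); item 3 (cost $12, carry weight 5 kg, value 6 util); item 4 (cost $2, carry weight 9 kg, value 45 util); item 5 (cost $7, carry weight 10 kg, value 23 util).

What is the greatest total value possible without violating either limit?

Feasible sets respecting both limits:
- item 1+item 2+item 4: cost 24, carry weight 25, value 121
- item 1+item 3+item 4: cost 25, carry weight 22, value 99
- item 1+item 4: cost 13, carry weight 17, value 93
- item 2+item 3+item 4: cost 25, carry weight 22, value 79
Best: 121 util.

121 util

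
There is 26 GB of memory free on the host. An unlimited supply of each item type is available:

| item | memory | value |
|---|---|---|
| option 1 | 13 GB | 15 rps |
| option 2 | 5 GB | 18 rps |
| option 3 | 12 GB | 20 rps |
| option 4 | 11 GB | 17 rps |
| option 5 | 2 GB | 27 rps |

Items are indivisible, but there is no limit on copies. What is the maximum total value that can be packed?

Best value-per-unit is option 5 at 27/2, and filling with it alone uses memory 13×2=26. No mix of the others beats 13×27 = 351.

351 rps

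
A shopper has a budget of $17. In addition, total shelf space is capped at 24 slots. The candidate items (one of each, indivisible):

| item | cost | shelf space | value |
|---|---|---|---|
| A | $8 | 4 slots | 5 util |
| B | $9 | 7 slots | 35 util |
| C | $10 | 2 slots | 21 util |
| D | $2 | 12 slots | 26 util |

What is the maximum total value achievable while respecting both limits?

61 util

Feasible sets respecting both limits:
- B+D: cost 11, shelf space 19, value 61
- C+D: cost 12, shelf space 14, value 47
- A+B: cost 17, shelf space 11, value 40
- B: cost 9, shelf space 7, value 35
Best: 61 util.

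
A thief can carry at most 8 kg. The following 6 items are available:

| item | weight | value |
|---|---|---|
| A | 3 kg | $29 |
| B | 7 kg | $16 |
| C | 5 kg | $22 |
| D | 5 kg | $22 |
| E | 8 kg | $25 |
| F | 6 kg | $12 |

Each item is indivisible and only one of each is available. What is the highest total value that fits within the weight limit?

Check high-value combinations within 8 kg:
- A+C: weight 3+5=8, value 29+22=51
- A+D: weight 3+5=8, value 29+22=51
- A: weight 3, value 29
Best: $51.

$51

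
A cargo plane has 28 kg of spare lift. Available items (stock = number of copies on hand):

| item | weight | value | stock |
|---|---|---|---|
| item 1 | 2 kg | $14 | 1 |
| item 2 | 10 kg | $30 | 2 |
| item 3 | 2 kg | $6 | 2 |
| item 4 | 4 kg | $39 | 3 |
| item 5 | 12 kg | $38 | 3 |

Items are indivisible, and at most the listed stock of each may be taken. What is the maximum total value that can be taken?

Best selections within weight 28 and stock limits:
- 1×item 1 + 1×item 3 + 3×item 4 + 1×item 5: weight 28, value 175
- 1×item 1 + 1×item 2 + 2×item 3 + 3×item 4: weight 28, value 173
Best: $175.

$175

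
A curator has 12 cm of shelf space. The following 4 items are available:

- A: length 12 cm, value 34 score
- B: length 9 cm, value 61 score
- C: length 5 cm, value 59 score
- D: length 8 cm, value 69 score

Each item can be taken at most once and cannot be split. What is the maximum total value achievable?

Check high-value combinations within 12 cm:
- D: length 8, value 69
- B: length 9, value 61
- C: length 5, value 59
- A: length 12, value 34
Best: 69 score.

69 score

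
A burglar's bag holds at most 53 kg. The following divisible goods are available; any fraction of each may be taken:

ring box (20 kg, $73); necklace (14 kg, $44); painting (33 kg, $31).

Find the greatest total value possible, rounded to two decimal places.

Take in order of value per unit:
- ring box (73/20 per unit): all 20 → value 73, running total 73.00
- necklace (44/14 per unit): all 14 → value 44, running total 117.00
- painting (31/33 per unit): 19 of 33 → value 19×31/33 = 17.8485, running total 134.85
Total 134.85.

134.85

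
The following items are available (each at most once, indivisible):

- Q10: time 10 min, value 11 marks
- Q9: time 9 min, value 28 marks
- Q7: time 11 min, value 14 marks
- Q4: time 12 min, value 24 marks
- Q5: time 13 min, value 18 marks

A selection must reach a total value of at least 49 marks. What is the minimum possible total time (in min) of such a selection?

21

Subsets with value ≥ 49, sorted by total time:
- Q9+Q4: time 21, value 52
- Q10+Q9+Q7: time 30, value 53
Minimum time: 21 min.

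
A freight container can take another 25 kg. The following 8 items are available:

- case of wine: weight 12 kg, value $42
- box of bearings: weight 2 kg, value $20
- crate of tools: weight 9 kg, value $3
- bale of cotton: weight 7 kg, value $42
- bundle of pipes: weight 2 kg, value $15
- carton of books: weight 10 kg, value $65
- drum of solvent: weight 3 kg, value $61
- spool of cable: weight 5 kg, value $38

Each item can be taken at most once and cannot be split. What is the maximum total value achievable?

$206

Check high-value combinations within 25 kg:
- bale of cotton+carton of books+drum of solvent+spool of cable: weight 7+10+3+5=25, value 42+65+61+38=206
- box of bearings+bale of cotton+bundle of pipes+carton of books+drum of solvent: weight 2+7+2+10+3=24, value 20+42+15+65+61=203
- box of bearings+bundle of pipes+carton of books+drum of solvent+spool of cable: weight 2+2+10+3+5=22, value 20+15+65+61+38=199
- box of bearings+bale of cotton+carton of books+drum of solvent: weight 2+7+10+3=22, value 20+42+65+61=188
- box of bearings+carton of books+drum of solvent+spool of cable: weight 2+10+3+5=20, value 20+65+61+38=184
Best: $206.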